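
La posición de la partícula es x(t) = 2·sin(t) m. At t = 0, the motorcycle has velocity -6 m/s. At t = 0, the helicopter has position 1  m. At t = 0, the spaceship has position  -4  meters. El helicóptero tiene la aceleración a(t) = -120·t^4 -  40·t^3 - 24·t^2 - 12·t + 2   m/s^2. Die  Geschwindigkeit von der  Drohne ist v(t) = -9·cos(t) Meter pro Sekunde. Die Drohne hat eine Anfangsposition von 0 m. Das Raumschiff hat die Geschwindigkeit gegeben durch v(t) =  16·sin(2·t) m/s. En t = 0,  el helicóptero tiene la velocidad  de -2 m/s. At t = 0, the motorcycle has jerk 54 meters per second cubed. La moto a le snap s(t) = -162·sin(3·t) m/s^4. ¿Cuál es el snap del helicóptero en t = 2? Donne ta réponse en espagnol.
Para resolver esto, necesitamos tomar 2 derivadas de nuestra ecuación de la aceleración a(t) = -120·t^4 - 40·t^3 - 24·t^2 - 12·t + 2. Derivando la aceleración, obtenemos la sacudida: j(t) = -480·t^3 - 120·t^2 - 48·t - 12. La derivada de la sacudida da el snap: s(t) = -1440·t^2 - 240·t - 48. Tenemos el snap s(t) = -1440·t^2 - 240·t - 48. Sustituyendo t = 2: s(2) = -6288.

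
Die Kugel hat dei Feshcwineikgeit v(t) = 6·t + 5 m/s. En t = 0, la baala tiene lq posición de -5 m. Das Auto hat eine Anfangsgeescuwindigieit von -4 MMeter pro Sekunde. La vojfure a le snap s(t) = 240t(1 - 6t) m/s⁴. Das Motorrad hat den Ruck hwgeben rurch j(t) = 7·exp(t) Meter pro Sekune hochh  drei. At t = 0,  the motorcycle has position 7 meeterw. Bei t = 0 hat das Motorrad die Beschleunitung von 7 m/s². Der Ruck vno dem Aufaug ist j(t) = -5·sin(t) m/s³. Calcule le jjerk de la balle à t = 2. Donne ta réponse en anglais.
Starting from velocity v(t) = 6·t + 5, we take 2 derivatives. The derivative of velocity gives acceleration: a(t) = 6. Taking d/dt of a(t), we find j(t) = 0. From the given jerk equation j(t) = 0, we substitute t = 2 to get j = 0.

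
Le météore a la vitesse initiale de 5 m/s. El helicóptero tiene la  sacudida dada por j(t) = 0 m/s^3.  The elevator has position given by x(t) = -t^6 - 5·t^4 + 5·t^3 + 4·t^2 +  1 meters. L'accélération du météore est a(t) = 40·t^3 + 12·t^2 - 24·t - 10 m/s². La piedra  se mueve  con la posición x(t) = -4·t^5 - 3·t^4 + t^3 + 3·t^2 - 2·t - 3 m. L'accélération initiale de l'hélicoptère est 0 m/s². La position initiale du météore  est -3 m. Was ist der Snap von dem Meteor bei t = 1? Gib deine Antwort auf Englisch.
To solve this, we need to take 2 derivatives of our acceleration equation a(t) = 40·t^3 + 12·t^2 - 24·t - 10. The derivative of acceleration gives jerk: j(t) = 120·t^2 + 24·t - 24. The derivative of jerk gives snap: s(t) = 240·t + 24. Using s(t) = 240·t + 24 and substituting t = 1, we find s = 264.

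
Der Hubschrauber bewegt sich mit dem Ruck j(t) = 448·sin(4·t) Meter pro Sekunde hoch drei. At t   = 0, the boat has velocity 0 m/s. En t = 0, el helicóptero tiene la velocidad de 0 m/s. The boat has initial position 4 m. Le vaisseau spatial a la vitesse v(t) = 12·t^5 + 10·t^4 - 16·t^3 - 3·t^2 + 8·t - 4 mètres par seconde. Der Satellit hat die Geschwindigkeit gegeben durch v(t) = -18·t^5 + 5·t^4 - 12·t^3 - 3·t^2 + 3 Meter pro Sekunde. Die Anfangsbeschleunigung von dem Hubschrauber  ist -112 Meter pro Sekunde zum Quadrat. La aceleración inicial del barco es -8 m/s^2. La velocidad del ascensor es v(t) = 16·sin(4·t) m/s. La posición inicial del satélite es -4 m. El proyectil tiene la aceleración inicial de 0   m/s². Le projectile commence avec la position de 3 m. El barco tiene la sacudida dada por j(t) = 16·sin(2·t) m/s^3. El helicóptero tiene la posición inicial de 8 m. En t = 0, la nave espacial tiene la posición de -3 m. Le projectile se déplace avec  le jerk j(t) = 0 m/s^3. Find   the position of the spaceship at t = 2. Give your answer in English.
To find the answer, we compute 1 integral of v(t) = 12·t^5 + 10·t^4 - 16·t^3 - 3·t^2 + 8·t - 4. Integrating velocity and using the initial condition x(0) = -3, we get x(t) = 2·t^6 + 2·t^5 - 4·t^4 - t^3 + 4·t^2 - 4·t - 3. From the given position equation x(t) = 2·t^6 + 2·t^5 - 4·t^4 - t^3 + 4·t^2 - 4·t - 3, we substitute t = 2 to get x = 125.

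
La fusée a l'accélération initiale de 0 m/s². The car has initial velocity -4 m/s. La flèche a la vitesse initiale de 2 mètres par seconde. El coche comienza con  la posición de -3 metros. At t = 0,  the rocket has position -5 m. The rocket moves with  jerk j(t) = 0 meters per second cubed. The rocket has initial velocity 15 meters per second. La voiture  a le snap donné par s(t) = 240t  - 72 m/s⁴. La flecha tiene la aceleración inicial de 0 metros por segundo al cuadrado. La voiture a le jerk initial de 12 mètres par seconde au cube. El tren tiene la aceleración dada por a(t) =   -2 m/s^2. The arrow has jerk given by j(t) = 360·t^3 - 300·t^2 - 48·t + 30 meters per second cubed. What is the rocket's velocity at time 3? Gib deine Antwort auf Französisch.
En partant du jerk j(t) = 0, nous prenons 2 primitives. En intégrant le jerk et en utilisant la condition initiale a(0) = 0, nous obtenons a(t) = 0. En intégrant l'accélération et en utilisant la condition initiale v(0) = 15, nous obtenons v(t) = 15. Nous avons la vitesse v(t) = 15. En substituant t = 3: v(3) = 15.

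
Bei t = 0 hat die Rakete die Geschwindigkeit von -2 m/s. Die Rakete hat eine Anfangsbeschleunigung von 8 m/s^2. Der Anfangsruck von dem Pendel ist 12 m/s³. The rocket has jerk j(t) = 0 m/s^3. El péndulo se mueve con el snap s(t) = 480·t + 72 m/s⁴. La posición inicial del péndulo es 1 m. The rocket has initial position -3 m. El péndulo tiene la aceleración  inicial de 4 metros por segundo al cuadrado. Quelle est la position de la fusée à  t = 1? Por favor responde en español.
Necesitamos integrar nuestra ecuación de la sacudida j(t) = 0 3 veces. La antiderivada de la sacudida es la aceleración. Usando a(0) = 8, obtenemos a(t) = 8. Integrando la aceleración y usando la condición inicial v(0) = -2, obtenemos v(t) = 8·t - 2. La integral de la velocidad es la posición. Usando x(0) = -3, obtenemos x(t) = 4·t^2 - 2·t - 3. Tenemos la posición x(t) = 4·t^2 - 2·t - 3. Sustituyendo t = 1: x(1) = -1.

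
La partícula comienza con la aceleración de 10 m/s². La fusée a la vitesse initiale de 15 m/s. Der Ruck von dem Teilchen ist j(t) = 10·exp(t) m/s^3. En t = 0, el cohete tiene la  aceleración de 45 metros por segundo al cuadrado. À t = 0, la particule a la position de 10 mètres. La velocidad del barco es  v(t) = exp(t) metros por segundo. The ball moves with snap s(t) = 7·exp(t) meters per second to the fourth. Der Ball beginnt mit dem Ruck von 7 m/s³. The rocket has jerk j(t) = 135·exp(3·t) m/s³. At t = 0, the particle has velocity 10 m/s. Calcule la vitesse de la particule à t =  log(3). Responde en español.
Partiendo de la sacudida j(t) = 10·exp(t), tomamos 2 antiderivadas. Integrando la sacudida y usando la condición inicial a(0) = 10, obtenemos a(t) = 10·exp(t). Integrando la aceleración y usando la condición inicial v(0) = 10, obtenemos v(t) = 10·exp(t). Tenemos la velocidad v(t) = 10·exp(t). Sustituyendo t = log(3): v(log(3)) = 30.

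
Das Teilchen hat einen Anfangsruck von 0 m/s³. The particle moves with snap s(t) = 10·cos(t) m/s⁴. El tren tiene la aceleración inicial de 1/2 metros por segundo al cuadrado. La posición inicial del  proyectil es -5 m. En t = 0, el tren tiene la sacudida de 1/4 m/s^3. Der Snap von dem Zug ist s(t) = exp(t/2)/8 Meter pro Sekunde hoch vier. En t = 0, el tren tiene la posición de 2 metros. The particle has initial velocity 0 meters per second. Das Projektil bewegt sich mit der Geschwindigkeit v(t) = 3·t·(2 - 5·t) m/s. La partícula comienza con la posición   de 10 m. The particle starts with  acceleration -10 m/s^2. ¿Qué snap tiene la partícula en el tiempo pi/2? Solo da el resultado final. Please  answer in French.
La réponse est 0.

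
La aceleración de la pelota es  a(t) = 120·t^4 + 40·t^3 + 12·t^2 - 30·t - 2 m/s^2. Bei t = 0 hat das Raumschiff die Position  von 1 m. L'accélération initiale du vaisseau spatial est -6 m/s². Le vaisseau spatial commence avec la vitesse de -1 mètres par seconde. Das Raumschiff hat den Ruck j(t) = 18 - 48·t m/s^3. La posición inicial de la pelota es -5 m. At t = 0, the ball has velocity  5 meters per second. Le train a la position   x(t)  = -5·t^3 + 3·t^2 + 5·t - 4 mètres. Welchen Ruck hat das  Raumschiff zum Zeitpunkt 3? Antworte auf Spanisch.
Usando j(t) = 18 - 48·t y sustituyendo t = 3, encontramos j = -126.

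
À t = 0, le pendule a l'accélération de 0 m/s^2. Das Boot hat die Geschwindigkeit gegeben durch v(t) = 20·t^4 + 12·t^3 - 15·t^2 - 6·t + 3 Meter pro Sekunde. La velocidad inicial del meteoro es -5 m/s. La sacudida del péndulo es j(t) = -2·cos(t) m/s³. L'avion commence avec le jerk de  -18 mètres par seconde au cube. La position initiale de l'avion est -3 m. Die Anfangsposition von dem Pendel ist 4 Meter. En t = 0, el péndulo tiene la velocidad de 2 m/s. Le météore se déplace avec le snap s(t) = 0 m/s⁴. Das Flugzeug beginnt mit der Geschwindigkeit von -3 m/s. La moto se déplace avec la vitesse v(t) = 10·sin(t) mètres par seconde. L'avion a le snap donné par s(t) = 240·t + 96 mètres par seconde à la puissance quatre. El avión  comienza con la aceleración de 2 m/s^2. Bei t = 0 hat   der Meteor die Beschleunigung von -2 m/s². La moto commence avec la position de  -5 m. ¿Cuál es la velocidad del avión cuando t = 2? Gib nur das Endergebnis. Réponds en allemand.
Die Antwort ist 253.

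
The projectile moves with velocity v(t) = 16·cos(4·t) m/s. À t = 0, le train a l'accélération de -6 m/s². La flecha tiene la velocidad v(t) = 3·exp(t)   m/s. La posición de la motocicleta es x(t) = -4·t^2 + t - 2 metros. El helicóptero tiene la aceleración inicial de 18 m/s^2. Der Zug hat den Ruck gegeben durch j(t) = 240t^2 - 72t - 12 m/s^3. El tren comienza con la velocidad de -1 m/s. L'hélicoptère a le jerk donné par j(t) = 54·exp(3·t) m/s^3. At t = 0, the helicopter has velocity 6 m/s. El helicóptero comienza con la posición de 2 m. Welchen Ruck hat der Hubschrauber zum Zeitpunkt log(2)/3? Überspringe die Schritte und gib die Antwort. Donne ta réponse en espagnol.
La sacudida en t = log(2)/3 es j = 108.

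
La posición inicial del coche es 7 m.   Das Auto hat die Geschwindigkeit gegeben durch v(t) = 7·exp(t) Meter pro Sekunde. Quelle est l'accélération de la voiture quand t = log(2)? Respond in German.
Um dies zu lösen, müssen wir 1 Ableitung unserer Gleichung für die Geschwindigkeit v(t) = 7·exp(t) nehmen. Mit d/dt von v(t) finden wir a(t) = 7·exp(t). Aus der Gleichung für die Beschleunigung a(t) = 7·exp(t), setzen wir t = log(2) ein und erhalten a = 14.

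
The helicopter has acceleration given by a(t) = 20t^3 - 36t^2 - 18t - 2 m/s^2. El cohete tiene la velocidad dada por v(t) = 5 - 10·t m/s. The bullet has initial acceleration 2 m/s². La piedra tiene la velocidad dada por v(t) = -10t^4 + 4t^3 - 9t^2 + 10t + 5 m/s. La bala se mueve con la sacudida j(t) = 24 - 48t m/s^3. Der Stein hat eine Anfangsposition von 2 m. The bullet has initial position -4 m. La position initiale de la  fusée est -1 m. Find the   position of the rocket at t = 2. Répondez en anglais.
We must find the integral of our velocity equation v(t) = 5 - 10·t 1 time. Taking ∫v(t)dt and applying x(0) = -1, we find x(t) = -5·t^2 + 5·t - 1. Using x(t) = -5·t^2 + 5·t - 1 and substituting t = 2, we find x = -11.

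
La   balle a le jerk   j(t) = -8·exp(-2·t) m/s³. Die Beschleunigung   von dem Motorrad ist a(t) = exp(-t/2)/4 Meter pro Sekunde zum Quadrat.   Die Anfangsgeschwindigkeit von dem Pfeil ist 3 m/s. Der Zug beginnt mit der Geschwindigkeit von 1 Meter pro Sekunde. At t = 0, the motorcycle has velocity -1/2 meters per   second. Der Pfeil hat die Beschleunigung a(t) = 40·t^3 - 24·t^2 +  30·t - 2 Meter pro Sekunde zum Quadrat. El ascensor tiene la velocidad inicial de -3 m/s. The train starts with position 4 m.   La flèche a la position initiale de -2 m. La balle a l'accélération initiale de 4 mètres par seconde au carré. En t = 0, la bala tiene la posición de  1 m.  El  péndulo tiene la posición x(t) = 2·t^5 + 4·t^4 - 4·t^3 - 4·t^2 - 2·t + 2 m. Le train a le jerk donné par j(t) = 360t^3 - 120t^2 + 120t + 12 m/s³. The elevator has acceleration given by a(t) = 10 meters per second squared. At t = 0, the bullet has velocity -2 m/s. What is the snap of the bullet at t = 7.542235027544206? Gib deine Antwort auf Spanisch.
Debemos derivar nuestra ecuación de la sacudida j(t) = -8·exp(-2·t) 1 vez. Derivando la sacudida, obtenemos el snap: s(t) = 16·exp(-2·t). De la ecuación del snap s(t) = 16·exp(-2·t), sustituimos t = 7.542235027544206 para obtener s = 0.00000449798367938979.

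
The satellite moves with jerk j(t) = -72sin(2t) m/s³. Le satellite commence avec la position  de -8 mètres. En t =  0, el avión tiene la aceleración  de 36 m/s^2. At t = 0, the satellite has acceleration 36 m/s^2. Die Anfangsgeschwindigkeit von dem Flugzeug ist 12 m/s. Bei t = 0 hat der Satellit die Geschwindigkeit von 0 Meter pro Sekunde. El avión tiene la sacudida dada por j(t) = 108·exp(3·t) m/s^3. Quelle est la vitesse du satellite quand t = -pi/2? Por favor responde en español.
Para resolver esto, necesitamos tomar 2 integrales de nuestra ecuación de la sacudida j(t) = -72·sin(2·t). Tomando ∫j(t)dt y aplicando a(0) = 36, encontramos a(t) = 36·cos(2·t). La antiderivada de la aceleración, con v(0) = 0, da la velocidad: v(t) = 18·sin(2·t). De la ecuación de la velocidad v(t) = 18·sin(2·t), sustituimos t = -pi/2 para obtener v = 0.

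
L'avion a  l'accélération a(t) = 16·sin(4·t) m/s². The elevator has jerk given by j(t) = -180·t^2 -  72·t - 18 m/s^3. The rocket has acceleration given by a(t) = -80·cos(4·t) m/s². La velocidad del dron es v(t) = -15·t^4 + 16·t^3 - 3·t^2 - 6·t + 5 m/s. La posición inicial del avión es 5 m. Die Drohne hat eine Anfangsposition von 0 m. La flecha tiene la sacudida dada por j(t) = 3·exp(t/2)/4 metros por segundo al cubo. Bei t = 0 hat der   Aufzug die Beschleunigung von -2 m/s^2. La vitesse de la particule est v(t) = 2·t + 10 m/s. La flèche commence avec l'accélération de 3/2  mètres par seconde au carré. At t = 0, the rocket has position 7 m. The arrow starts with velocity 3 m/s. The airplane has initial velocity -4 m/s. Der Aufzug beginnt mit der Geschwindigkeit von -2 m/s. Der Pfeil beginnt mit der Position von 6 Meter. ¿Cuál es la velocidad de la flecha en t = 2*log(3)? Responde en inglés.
We need to integrate our jerk equation j(t) = 3·exp(t/2)/4 2 times. The integral of jerk, with a(0) = 3/2, gives acceleration: a(t) = 3·exp(t/2)/2. Finding the antiderivative of a(t) and using v(0) = 3: v(t) = 3·exp(t/2). From the given velocity equation v(t) = 3·exp(t/2), we substitute t = 2*log(3) to get v = 9.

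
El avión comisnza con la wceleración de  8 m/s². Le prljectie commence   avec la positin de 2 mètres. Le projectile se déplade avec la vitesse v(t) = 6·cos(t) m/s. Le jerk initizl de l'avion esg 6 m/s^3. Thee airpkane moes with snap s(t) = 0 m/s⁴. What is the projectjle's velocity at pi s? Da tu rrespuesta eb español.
Tenemos la velocidad v(t) = 6·cos(t). Sustituyendo t = pi: v(pi) = -6.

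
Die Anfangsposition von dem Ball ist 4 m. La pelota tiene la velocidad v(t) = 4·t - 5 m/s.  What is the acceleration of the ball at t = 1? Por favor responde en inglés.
To solve this, we need to take 1 derivative of our velocity equation v(t) = 4·t - 5. Taking d/dt of v(t), we find a(t) = 4. Using a(t) = 4 and substituting t = 1, we find a = 4.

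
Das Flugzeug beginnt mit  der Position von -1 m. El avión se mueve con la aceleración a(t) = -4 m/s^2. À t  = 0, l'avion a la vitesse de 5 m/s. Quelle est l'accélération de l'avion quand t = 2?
Nous avons l'accélération a(t) = -4. En substituant t = 2: a(2) = -4.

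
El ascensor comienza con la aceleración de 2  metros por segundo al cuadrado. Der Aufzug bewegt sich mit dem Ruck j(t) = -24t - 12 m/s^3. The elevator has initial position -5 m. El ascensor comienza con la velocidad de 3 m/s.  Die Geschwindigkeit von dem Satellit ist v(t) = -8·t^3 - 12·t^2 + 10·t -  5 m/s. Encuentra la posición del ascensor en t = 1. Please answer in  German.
Ausgehend von dem Ruck j(t) = -24·t - 12, nehmen wir 3 Stammfunktionen. Durch Integration von dem Ruck und Verwendung der Anfangsbedingung a(0) = 2, erhalten wir a(t) = -12·t^2 - 12·t + 2. Das Integral von der Beschleunigung, mit v(0) = 3, ergibt die Geschwindigkeit: v(t) = -4·t^3 - 6·t^2 + 2·t + 3. Durch Integration von der Geschwindigkeit und Verwendung der Anfangsbedingung x(0) = -5, erhalten wir x(t) = -t^4 - 2·t^3 + t^2 + 3·t - 5. Wir haben die Position x(t) = -t^4 - 2·t^3 + t^2 + 3·t - 5. Durch Einsetzen von t = 1: x(1) = -4.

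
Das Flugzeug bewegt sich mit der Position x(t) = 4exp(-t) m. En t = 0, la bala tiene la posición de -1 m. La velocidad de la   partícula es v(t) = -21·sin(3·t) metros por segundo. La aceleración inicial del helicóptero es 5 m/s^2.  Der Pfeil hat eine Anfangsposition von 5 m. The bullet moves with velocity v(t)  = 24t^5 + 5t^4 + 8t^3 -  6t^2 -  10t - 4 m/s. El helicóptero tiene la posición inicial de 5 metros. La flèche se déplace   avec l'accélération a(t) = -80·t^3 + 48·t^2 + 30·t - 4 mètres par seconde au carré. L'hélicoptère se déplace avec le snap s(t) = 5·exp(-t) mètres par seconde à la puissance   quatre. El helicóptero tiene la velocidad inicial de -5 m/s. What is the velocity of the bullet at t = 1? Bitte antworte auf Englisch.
Using v(t) = 24·t^5 + 5·t^4 + 8·t^3 - 6·t^2 - 10·t - 4 and substituting t = 1, we find v = 17.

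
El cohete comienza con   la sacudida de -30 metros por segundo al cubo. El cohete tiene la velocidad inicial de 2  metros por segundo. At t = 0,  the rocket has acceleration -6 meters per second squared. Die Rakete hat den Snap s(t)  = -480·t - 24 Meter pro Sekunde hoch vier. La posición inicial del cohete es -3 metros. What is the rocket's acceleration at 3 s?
To find the answer, we compute 2 antiderivatives of s(t) = -480·t - 24. The integral of snap is jerk. Using j(0) = -30, we get j(t) = -240·t^2 - 24·t - 30. The antiderivative of jerk, with a(0) = -6, gives acceleration: a(t) = -80·t^3 - 12·t^2 - 30·t - 6. From the given acceleration equation a(t) = -80·t^3 - 12·t^2 - 30·t - 6, we substitute t = 3 to get a = -2364.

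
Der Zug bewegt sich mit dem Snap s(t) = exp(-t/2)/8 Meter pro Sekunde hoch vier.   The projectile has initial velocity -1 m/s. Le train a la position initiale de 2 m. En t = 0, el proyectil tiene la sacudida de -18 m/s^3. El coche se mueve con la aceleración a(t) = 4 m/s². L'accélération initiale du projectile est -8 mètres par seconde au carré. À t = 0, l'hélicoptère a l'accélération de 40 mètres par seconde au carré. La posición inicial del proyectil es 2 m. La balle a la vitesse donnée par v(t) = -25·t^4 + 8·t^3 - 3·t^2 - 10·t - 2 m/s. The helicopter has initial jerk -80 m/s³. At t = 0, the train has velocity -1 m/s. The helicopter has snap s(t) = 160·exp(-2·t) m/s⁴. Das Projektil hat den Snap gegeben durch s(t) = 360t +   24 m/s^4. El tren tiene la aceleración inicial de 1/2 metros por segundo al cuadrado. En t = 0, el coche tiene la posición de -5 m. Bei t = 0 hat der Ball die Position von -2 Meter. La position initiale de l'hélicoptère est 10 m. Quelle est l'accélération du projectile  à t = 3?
Pour résoudre ceci, nous devons prendre 2 intégrales de notre équation du snap s(t) = 360·t + 24. La primitive du snap est le jerk. En utilisant j(0) = -18, nous obtenons j(t) = 180·t^2 + 24·t - 18. En prenant ∫j(t)dt et en appliquant a(0) = -8, nous trouvons a(t) = 60·t^3 + 12·t^2 - 18·t - 8. Nous avons l'accélération a(t) = 60·t^3 + 12·t^2 - 18·t - 8. En substituant t = 3: a(3) = 1666.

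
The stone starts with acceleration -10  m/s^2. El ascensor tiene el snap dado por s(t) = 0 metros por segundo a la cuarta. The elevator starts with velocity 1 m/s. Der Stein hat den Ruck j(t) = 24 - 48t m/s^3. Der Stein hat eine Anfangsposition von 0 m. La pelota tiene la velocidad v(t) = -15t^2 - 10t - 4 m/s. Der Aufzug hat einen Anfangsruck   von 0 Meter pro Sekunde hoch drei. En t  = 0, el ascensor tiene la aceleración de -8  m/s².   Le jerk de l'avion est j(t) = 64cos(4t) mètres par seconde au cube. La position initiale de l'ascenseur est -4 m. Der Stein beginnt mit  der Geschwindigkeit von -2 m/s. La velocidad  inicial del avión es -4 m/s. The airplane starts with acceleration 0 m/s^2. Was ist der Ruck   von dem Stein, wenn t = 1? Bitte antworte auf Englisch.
From the given jerk equation j(t) = 24 - 48·t, we substitute t = 1 to get j = -24.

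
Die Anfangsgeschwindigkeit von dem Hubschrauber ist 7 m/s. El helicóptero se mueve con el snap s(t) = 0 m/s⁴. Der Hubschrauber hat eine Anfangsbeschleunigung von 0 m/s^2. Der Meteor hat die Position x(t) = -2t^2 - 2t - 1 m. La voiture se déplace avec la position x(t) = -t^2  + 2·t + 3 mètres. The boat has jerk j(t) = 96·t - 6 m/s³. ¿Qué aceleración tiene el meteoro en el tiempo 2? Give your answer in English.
To solve this, we need to take 2 derivatives of our position equation x(t) = -2·t^2 - 2·t - 1. The derivative of position gives velocity: v(t) = -4·t - 2. The derivative of velocity gives acceleration: a(t) = -4. We have acceleration a(t) = -4. Substituting t = 2: a(2) = -4.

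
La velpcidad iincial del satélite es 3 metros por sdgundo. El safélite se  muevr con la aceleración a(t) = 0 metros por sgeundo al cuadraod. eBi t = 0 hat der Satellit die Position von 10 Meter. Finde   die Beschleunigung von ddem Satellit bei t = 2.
Mit a(t) = 0 und Einsetzen von t = 2, finden wir a = 0.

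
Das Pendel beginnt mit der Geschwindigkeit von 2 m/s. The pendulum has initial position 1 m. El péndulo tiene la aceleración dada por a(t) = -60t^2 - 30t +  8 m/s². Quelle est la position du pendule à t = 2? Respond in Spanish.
Para resolver esto, necesitamos tomar 2 antiderivadas de nuestra ecuación de la aceleración a(t) = -60·t^2 - 30·t + 8. Tomando ∫a(t)dt y aplicando v(0) = 2, encontramos v(t) = -20·t^3 - 15·t^2 + 8·t + 2. Tomando ∫v(t)dt y aplicando x(0) = 1, encontramos x(t) = -5·t^4 - 5·t^3 + 4·t^2 + 2·t + 1. Usando x(t) = -5·t^4 - 5·t^3 + 4·t^2 + 2·t + 1 y sustituyendo t = 2, encontramos x = -99.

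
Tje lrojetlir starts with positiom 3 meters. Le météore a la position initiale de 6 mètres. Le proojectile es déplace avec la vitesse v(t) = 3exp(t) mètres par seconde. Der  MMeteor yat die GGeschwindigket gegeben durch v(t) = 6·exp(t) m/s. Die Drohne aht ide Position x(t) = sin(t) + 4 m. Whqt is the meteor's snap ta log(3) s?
Starting from velocity v(t) = 6·exp(t), we take 3 derivatives. Taking d/dt of v(t), we find a(t) = 6·exp(t). Taking d/dt of a(t), we find j(t) = 6·exp(t). Differentiating jerk, we get snap: s(t) = 6·exp(t). We have snap s(t) = 6·exp(t). Substituting t = log(3): s(log(3)) = 18.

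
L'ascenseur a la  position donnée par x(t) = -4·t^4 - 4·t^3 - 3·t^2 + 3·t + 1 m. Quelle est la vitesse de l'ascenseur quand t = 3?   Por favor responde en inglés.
Starting from position x(t) = -4·t^4 - 4·t^3 - 3·t^2 + 3·t + 1, we take 1 derivative. Differentiating position, we get velocity: v(t) = -16·t^3 - 12·t^2 - 6·t + 3. We have velocity v(t) = -16·t^3 - 12·t^2 - 6·t + 3. Substituting t = 3: v(3) = -555.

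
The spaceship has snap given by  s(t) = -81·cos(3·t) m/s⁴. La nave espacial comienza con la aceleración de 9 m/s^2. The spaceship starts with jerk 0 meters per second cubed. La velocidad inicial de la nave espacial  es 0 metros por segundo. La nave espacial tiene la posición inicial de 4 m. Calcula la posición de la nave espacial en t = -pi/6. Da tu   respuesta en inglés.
To find the answer, we compute 4 antiderivatives of s(t) = -81·cos(3·t). Finding the antiderivative of s(t) and using j(0) = 0: j(t) = -27·sin(3·t). Integrating jerk and using the initial condition a(0) = 9, we get a(t) = 9·cos(3·t). Integrating acceleration and using the initial condition v(0) = 0, we get v(t) = 3·sin(3·t). Finding the antiderivative of v(t) and using x(0) = 4: x(t) = 5 - cos(3·t). From the given position equation x(t) = 5 - cos(3·t), we substitute t = -pi/6 to get x = 5.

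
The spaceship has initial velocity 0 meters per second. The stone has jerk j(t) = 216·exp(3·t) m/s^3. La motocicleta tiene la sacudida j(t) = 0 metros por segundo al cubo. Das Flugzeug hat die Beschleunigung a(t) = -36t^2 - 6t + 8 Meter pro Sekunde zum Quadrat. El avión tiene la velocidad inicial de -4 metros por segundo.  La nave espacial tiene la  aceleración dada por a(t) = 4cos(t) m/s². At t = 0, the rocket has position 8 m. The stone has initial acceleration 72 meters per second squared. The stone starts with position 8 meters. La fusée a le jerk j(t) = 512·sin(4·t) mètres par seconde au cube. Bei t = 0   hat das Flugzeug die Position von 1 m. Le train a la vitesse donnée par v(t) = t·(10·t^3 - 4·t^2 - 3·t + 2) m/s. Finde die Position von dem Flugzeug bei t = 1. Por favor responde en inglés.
To find the answer, we compute 2 antiderivatives of a(t) = -36·t^2 - 6·t + 8. Taking ∫a(t)dt and applying v(0) = -4, we find v(t) = -12·t^3 - 3·t^2 + 8·t - 4. Finding the antiderivative of v(t) and using x(0) = 1: x(t) = -3·t^4 - t^3 + 4·t^2 - 4·t + 1. From the given position equation x(t) = -3·t^4 - t^3 + 4·t^2 - 4·t + 1, we substitute t = 1 to get x = -3.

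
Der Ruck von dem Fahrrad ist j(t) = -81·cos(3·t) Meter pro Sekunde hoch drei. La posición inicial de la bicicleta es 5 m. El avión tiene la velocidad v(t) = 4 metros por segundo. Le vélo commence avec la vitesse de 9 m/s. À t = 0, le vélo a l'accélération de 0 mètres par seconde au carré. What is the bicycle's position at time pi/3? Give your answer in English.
We must find the integral of our jerk equation j(t) = -81·cos(3·t) 3 times. Integrating jerk and using the initial condition a(0) = 0, we get a(t) = -27·sin(3·t). Integrating acceleration and using the initial condition v(0) = 9, we get v(t) = 9·cos(3·t). Integrating velocity and using the initial condition x(0) = 5, we get x(t) = 3·sin(3·t) + 5. We have position x(t) = 3·sin(3·t) + 5. Substituting t = pi/3: x(pi/3) = 5.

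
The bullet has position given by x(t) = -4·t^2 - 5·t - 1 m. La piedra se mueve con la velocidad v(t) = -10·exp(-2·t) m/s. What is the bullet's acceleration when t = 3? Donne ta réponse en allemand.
Wir müssen unsere Gleichung für die Position x(t) = -4·t^2 - 5·t - 1 2-mal ableiten. Die Ableitung von der Position ergibt die Geschwindigkeit: v(t) = -8·t - 5. Durch Ableiten von der Geschwindigkeit erhalten wir die Beschleunigung: a(t) = -8. Wir haben die Beschleunigung a(t) = -8. Durch Einsetzen von t = 3: a(3) = -8.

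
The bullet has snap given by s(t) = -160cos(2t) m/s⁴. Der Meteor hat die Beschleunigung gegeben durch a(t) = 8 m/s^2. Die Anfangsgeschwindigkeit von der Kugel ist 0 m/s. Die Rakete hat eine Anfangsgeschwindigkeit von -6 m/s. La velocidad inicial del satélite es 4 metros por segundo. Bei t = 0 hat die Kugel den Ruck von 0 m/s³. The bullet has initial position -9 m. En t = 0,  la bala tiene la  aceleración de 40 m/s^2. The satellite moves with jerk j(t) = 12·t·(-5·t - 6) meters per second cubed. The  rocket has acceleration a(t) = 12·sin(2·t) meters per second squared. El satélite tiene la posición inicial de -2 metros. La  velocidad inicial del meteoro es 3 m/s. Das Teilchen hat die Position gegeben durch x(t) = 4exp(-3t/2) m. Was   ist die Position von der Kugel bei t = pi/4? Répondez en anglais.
We must find the integral of our snap equation s(t) = -160·cos(2·t) 4 times. The integral of snap, with j(0) = 0, gives jerk: j(t) = -80·sin(2·t). The integral of jerk is acceleration. Using a(0) = 40, we get a(t) = 40·cos(2·t). Integrating acceleration and using the initial condition v(0) = 0, we get v(t) = 20·sin(2·t). Integrating velocity and using the initial condition x(0) = -9, we get x(t) = 1 - 10·cos(2·t). Using x(t) = 1 - 10·cos(2·t) and substituting t = pi/4, we find x = 1.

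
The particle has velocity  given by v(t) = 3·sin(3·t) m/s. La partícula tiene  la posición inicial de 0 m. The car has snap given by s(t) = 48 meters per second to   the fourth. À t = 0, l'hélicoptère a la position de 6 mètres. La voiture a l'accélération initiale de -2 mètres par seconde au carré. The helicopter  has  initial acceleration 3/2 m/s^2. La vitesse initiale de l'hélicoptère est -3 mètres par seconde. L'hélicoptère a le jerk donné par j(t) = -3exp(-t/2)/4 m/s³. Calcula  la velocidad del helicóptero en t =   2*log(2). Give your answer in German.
Um dies zu lösen, müssen wir 2 Stammfunktionen unserer Gleichung für den Ruck j(t) = -3·exp(-t/2)/4 finden. Mit ∫j(t)dt und Anwendung von a(0) = 3/2, finden wir a(t) = 3·exp(-t/2)/2. Die Stammfunktion von der Beschleunigung, mit v(0) = -3, ergibt die Geschwindigkeit: v(t) = -3·exp(-t/2). Wir haben die Geschwindigkeit v(t) = -3·exp(-t/2). Durch Einsetzen von t = 2*log(2): v(2*log(2)) = -3/2.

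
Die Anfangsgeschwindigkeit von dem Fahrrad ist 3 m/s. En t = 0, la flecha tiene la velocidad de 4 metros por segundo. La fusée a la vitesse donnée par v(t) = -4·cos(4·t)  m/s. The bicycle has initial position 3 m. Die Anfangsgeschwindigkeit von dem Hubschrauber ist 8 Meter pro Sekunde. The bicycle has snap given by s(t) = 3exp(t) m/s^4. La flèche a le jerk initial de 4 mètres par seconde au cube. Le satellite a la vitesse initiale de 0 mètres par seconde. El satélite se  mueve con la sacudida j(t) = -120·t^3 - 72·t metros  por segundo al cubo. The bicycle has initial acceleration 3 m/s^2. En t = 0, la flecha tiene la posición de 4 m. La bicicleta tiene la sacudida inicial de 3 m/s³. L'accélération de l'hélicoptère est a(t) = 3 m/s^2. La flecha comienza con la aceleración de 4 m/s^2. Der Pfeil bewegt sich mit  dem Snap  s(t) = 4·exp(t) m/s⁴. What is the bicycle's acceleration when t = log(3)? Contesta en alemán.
Wir müssen unsere Gleichung für den Snap s(t) = 3·exp(t) 2-mal integrieren. Die Stammfunktion von dem Snap, mit j(0) = 3, ergibt den Ruck: j(t) = 3·exp(t). Mit ∫j(t)dt und Anwendung von a(0) = 3, finden wir a(t) = 3·exp(t). Aus der Gleichung für die Beschleunigung a(t) = 3·exp(t), setzen wir t = log(3) ein und erhalten a = 9.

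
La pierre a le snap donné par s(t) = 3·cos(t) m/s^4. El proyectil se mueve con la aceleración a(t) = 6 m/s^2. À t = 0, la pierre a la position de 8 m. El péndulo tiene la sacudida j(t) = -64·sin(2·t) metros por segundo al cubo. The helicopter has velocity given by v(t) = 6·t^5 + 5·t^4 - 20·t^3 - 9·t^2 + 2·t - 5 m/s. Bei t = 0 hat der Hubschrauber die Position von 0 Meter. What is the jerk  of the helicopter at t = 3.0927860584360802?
Starting from velocity v(t) = 6·t^5 + 5·t^4 - 20·t^3 - 9·t^2 + 2·t - 5, we take 2 derivatives. Differentiating velocity, we get acceleration: a(t) = 30·t^4 + 20·t^3 - 60·t^2 - 18·t + 2. Taking d/dt of a(t), we find j(t) = 120·t^3 + 60·t^2 - 120·t - 18. We have jerk j(t) = 120·t^3 + 60·t^2 - 120·t - 18. Substituting t = 3.0927860584360802: j(3.0927860584360802) = 3734.80588960150.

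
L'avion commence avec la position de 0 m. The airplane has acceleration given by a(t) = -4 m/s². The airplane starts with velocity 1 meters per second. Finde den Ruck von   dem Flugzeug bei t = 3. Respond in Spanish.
Debemos derivar nuestra ecuación de la aceleración a(t) = -4 1 vez. La derivada de la aceleración da la sacudida: j(t) = 0. Tenemos la sacudida j(t) = 0. Sustituyendo t = 3: j(3) = 0.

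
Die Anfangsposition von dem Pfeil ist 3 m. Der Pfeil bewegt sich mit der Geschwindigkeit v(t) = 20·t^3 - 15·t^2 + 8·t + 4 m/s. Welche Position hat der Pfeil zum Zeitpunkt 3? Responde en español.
Necesitamos integrar nuestra ecuación de la velocidad v(t) = 20·t^3 - 15·t^2 + 8·t + 4 1 vez. Tomando ∫v(t)dt y aplicando x(0) = 3, encontramos x(t) = 5·t^4 - 5·t^3 + 4·t^2 + 4·t + 3. De la ecuación de la posición x(t) = 5·t^4 - 5·t^3 + 4·t^2 + 4·t + 3, sustituimos t = 3 para obtener x = 321.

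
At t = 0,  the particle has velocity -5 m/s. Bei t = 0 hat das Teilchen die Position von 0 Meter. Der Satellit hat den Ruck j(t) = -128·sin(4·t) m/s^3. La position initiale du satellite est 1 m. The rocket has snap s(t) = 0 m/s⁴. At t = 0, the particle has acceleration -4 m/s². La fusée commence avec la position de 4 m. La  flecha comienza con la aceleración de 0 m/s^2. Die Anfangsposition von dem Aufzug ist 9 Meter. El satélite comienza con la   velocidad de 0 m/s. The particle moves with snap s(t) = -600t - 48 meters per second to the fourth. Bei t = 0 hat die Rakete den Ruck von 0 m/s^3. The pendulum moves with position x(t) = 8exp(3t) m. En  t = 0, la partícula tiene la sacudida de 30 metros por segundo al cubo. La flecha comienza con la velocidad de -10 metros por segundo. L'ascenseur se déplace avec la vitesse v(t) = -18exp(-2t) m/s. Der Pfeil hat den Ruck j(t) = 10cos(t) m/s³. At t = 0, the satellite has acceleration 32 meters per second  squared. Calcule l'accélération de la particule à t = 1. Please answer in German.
Wir müssen unsere Gleichung für den Snap s(t) = -600·t - 48 2-mal integrieren. Durch Integration von dem Snap und Verwendung der Anfangsbedingung j(0) = 30, erhalten wir j(t) = -300·t^2 - 48·t + 30. Das Integral von dem Ruck ist die Beschleunigung. Mit a(0) = -4 erhalten wir a(t) = -100·t^3 - 24·t^2 + 30·t - 4. Aus der Gleichung für die Beschleunigung a(t) = -100·t^3 - 24·t^2 + 30·t - 4, setzen wir t = 1 ein und erhalten a = -98.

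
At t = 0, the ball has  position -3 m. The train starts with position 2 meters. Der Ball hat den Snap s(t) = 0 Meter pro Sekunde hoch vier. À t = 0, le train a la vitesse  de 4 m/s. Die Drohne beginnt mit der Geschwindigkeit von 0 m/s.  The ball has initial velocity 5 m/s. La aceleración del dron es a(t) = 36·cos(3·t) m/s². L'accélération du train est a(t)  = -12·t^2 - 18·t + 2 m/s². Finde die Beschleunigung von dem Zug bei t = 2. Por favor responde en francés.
En utilisant a(t) = -12·t^2 - 18·t + 2 et en substituant t = 2, nous trouvons a = -82.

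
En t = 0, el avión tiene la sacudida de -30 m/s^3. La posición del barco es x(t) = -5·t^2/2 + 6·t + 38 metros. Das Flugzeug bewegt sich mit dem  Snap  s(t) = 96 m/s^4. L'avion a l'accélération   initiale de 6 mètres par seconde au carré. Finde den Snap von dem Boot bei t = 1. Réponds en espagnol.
Partiendo de la posición x(t) = -5·t^2/2 + 6·t + 38, tomamos 4 derivadas. Derivando la posición, obtenemos la velocidad: v(t) = 6 - 5·t. La derivada de la velocidad da la aceleración: a(t) = -5. Derivando la aceleración, obtenemos la sacudida: j(t) = 0. Tomando d/dt de j(t), encontramos s(t) = 0. Tenemos el snap s(t) = 0. Sustituyendo t = 1: s(1) = 0.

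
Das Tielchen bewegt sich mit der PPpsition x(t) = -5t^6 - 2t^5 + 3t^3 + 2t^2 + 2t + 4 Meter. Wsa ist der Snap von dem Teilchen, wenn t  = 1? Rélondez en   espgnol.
Para resolver esto, necesitamos tomar 4 derivadas de nuestra ecuación de la posición x(t) = -5·t^6 - 2·t^5 + 3·t^3 + 2·t^2 + 2·t + 4. La derivada de la posición da la velocidad: v(t) = -30·t^5 - 10·t^4 + 9·t^2 + 4·t + 2. La derivada de la velocidad da la aceleración: a(t) = -150·t^4 - 40·t^3 + 18·t + 4. Derivando la aceleración, obtenemos la sacudida: j(t) = -600·t^3 - 120·t^2 + 18. La derivada de la sacudida da el snap: s(t) = -1800·t^2 - 240·t. De la ecuación del snap s(t) = -1800·t^2 - 240·t, sustituimos t = 1 para obtener s = -2040.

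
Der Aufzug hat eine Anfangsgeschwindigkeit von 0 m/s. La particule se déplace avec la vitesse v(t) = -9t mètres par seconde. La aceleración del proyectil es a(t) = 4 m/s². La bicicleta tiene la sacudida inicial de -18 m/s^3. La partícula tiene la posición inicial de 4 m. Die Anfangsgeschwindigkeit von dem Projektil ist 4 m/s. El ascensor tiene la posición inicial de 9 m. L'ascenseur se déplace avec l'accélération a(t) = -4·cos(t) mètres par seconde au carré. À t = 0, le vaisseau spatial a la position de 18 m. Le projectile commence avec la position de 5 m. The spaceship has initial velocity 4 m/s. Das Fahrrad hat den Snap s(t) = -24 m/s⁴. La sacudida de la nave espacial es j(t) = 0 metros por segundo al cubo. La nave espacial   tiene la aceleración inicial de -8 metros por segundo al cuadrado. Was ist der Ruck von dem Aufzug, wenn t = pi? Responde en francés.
Nous devons dériver notre équation de l'accélération a(t) = -4·cos(t) 1 fois. La dérivée de l'accélération donne le jerk: j(t) = 4·sin(t). De l'équation du jerk j(t) = 4·sin(t), nous substituons t = pi pour obtenir j = 0.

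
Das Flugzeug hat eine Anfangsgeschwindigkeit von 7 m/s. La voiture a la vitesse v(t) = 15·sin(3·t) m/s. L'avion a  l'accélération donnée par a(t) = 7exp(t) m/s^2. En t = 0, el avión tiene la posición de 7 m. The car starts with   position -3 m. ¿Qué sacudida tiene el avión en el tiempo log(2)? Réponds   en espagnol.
Para resolver esto, necesitamos tomar 1 derivada de nuestra ecuación de la aceleración a(t) = 7·exp(t). Derivando la aceleración, obtenemos la sacudida: j(t) = 7·exp(t). De la ecuación de la sacudida j(t) = 7·exp(t), sustituimos t = log(2) para obtener j = 14.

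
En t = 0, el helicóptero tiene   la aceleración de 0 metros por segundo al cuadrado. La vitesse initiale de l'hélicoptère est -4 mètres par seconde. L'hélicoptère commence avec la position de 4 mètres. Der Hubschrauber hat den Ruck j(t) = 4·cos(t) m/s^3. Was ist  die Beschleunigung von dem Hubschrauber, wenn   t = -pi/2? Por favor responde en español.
Debemos encontrar la integral de nuestra ecuación de la sacudida j(t) = 4·cos(t) 1 vez. La integral de la sacudida, con a(0) = 0, da la aceleración: a(t) = 4·sin(t). Tenemos la aceleración a(t) = 4·sin(t). Sustituyendo t = -pi/2: a(-pi/2) = -4.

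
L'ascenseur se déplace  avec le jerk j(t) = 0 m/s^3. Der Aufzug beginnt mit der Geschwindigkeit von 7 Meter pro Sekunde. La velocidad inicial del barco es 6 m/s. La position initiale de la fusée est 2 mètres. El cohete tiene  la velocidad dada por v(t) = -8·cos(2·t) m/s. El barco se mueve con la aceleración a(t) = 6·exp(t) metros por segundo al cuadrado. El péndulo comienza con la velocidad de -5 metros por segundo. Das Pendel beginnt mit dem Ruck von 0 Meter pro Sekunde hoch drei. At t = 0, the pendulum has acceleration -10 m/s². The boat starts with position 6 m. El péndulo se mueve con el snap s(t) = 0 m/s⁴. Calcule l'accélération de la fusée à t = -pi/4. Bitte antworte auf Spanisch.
Para resolver esto, necesitamos tomar 1 derivada de nuestra ecuación de la velocidad v(t) = -8·cos(2·t). Tomando d/dt de v(t), encontramos a(t) = 16·sin(2·t). Tenemos la aceleración a(t) = 16·sin(2·t). Sustituyendo t = -pi/4: a(-pi/4) = -16.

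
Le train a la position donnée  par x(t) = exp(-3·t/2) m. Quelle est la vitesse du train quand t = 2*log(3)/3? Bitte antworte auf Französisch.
Pour résoudre ceci, nous devons prendre 1 dérivée de notre équation de la position x(t) = exp(-3·t/2). En dérivant la position, nous obtenons la vitesse: v(t) = -3·exp(-3·t/2)/2. Nous avons la vitesse v(t) = -3·exp(-3·t/2)/2. En substituant t = 2*log(3)/3: v(2*log(3)/3) = -1/2.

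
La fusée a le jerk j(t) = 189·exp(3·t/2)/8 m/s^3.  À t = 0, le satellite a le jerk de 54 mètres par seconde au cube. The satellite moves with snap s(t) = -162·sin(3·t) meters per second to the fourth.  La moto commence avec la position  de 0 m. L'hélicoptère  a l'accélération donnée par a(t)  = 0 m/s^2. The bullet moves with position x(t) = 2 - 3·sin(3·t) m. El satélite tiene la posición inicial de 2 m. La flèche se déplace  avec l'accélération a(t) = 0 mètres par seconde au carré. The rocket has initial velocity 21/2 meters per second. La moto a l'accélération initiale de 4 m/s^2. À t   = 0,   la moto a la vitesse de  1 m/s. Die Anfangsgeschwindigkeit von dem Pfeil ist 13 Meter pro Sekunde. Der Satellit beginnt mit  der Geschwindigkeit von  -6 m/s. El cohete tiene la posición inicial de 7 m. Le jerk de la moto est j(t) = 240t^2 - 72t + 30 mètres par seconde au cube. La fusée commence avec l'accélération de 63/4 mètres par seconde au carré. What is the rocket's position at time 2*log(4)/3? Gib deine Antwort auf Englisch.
We need to integrate our jerk equation j(t) = 189·exp(3·t/2)/8 3 times. Integrating jerk and using the initial condition a(0) = 63/4, we get a(t) = 63·exp(3·t/2)/4. Taking ∫a(t)dt and applying v(0) = 21/2, we find v(t) = 21·exp(3·t/2)/2. The antiderivative of velocity, with x(0) = 7, gives position: x(t) = 7·exp(3·t/2). Using x(t) = 7·exp(3·t/2) and substituting t = 2*log(4)/3, we find x = 28.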